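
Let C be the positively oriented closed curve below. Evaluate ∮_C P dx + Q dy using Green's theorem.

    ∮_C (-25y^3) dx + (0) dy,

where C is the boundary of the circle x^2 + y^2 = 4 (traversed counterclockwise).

Green's theorem converts the closed line integral into a double integral over the enclosed region D:

    ∮_C P dx + Q dy = ∬_D (∂Q/∂x - ∂P/∂y) dA.

Here P = -25y^3, Q = 0, so

    ∂Q/∂x = 0,    ∂P/∂y = -75y^2,
    ∂Q/∂x - ∂P/∂y = 75y^2.

D is the region x^2 + y^2 ≤ 4. Evaluating the double integral:

In polar coordinates (x = r cos θ, y = r sin θ, dA = r dr dθ) the integrand becomes 75r^2sin(θ)^2, so

    ∬_D (75y^2) dA = ∫_0^{2π} ∫_0^{2} (75r^2sin(θ)^2) · r dr dθ.

Inner (r from 0 to 2): 300sin(θ)^2.
Outer (θ from 0 to 2π): 300π.

Therefore ∮_C P dx + Q dy = 300π.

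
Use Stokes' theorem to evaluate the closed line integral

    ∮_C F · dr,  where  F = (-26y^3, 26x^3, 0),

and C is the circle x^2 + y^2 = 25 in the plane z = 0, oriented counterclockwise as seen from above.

Let S be the flat disk x^2 + y^2 ≤ 25 in the plane z = 0, with upward unit normal n̂ = ẑ. By Stokes' theorem,

    ∮_C F · dr = ∬_S (∇ × F) · n̂ dS = ∬_D (curl F)_z dA,

where D is the disk x^2 + y^2 ≤ 25.

Compute the curl of F = (-26y^3, 26x^3, 0):
    (∇ × F)_x = ∂F_z/∂y - ∂F_y/∂z = 0,
    (∇ × F)_y = ∂F_x/∂z - ∂F_z/∂x = 0,
    (∇ × F)_z = ∂F_y/∂x - ∂F_x/∂y = 78x^2 + 78y^2.

On z = 0, (curl F)_z = 78x^2 + 78y^2.

Convert to polar (x = r cos θ, y = r sin θ, dA = r dr dθ); the integrand becomes 78r^2, so

    ∬_D (curl F)_z dA = ∫_0^{2π} ∫_0^{5} (78r^2) · r dr dθ.

Inner (r from 0 to 5): 24375/2.
Outer (θ from 0 to 2π): 24375π.

Therefore ∮_C F · dr = 24375π.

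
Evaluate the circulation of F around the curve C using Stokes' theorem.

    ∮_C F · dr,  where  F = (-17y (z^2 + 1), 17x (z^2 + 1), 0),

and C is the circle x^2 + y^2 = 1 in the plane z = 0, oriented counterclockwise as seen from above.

Let S be the flat disk x^2 + y^2 ≤ 1 in the plane z = 0, with upward unit normal n̂ = ẑ. By Stokes' theorem,

    ∮_C F · dr = ∬_S (∇ × F) · n̂ dS = ∬_D (curl F)_z dA,

where D is the disk x^2 + y^2 ≤ 1.

Compute the curl of F = (-17y (z^2 + 1), 17x (z^2 + 1), 0):
    (∇ × F)_x = ∂F_z/∂y - ∂F_y/∂z = -34x z,
    (∇ × F)_y = ∂F_x/∂z - ∂F_z/∂x = -34y z,
    (∇ × F)_z = ∂F_y/∂x - ∂F_x/∂y = 34z^2 + 34.

On z = 0, (curl F)_z = 34.

Convert to polar (x = r cos θ, y = r sin θ, dA = r dr dθ); the integrand becomes 34, so

    ∬_D (curl F)_z dA = ∫_0^{2π} ∫_0^{1} (34) · r dr dθ.

Inner (r from 0 to 1): 17.
Outer (θ from 0 to 2π): 34π.

Therefore ∮_C F · dr = 34π.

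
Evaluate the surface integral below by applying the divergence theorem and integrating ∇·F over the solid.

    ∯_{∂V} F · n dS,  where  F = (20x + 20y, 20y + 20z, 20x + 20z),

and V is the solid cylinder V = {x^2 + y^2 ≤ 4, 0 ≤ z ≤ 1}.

By the divergence theorem,

    ∯_{∂V} F · n dS = ∭_V (∇ · F) dV.

Compute the divergence:
    ∇ · F = ∂F_x/∂x + ∂F_y/∂y + ∂F_z/∂z = 20 + 20 + 20 = 60.

In cylindrical coordinates, x = r cos(θ), y = r sin(θ), z = z, dV = r dr dθ dz, with 0 ≤ r ≤ 2, 0 ≤ θ ≤ 2π, 0 ≤ z ≤ 1.

The integrand, after substitution and multiplying by the volume element, becomes (60) · r, so

    ∭_V (∇·F) dV = ∫_0^{2π} ∫_0^{2} ∫_0^{1} (60) · r dz dr dθ.

Inner (z from 0 to 1): 60r.
Middle (r from 0 to 2): 120.
Outer (θ from 0 to 2π): 240π.

Therefore ∯_{∂V} F · n dS = 240π.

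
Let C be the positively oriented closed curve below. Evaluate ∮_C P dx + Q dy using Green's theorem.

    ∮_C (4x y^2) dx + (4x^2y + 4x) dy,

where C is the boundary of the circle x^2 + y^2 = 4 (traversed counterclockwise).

Green's theorem converts the closed line integral into a double integral over the enclosed region D:

    ∮_C P dx + Q dy = ∬_D (∂Q/∂x - ∂P/∂y) dA.

Here P = 4x y^2, Q = 4x^2y + 4x, so

    ∂Q/∂x = 8x y + 4,    ∂P/∂y = 8x y,
    ∂Q/∂x - ∂P/∂y = 4.

D is the region x^2 + y^2 ≤ 4. Evaluating the double integral:

In polar coordinates (x = r cos θ, y = r sin θ, dA = r dr dθ) the integrand becomes 4, so

    ∬_D (4) dA = ∫_0^{2π} ∫_0^{2} (4) · r dr dθ.

Inner (r from 0 to 2): 8.
Outer (θ from 0 to 2π): 16π.

Therefore ∮_C P dx + Q dy = 16π.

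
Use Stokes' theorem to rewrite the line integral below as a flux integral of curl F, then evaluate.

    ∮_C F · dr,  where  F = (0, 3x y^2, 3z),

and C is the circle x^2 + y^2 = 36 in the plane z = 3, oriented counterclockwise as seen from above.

Let S be the flat disk x^2 + y^2 ≤ 36 in the plane z = 3, with upward unit normal n̂ = ẑ. By Stokes' theorem,

    ∮_C F · dr = ∬_S (∇ × F) · n̂ dS = ∬_D (curl F)_z dA,

where D is the disk x^2 + y^2 ≤ 36.

Compute the curl of F = (0, 3x y^2, 3z):
    (∇ × F)_x = ∂F_z/∂y - ∂F_y/∂z = 0,
    (∇ × F)_y = ∂F_x/∂z - ∂F_z/∂x = 0,
    (∇ × F)_z = ∂F_y/∂x - ∂F_x/∂y = 3y^2.

On z = 3, (curl F)_z = 3y^2.

Convert to polar (x = r cos θ, y = r sin θ, dA = r dr dθ); the integrand becomes 3r^2sin(θ)^2, so

    ∬_D (curl F)_z dA = ∫_0^{2π} ∫_0^{6} (3r^2sin(θ)^2) · r dr dθ.

Inner (r from 0 to 6): 972sin(θ)^2.
Outer (θ from 0 to 2π): 972π.

Therefore ∮_C F · dr = 972π.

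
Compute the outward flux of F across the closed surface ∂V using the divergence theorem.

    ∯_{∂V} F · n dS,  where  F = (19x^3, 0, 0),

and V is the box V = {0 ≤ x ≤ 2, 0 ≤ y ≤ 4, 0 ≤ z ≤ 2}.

By the divergence theorem,

    ∯_{∂V} F · n dS = ∭_V (∇ · F) dV.

Compute the divergence:
    ∇ · F = ∂F_x/∂x + ∂F_y/∂y + ∂F_z/∂z = 57x^2 + 0 + 0 = 57x^2.

V is a rectangular box, so dV = dx dy dz with 0 ≤ x ≤ 2, 0 ≤ y ≤ 4, 0 ≤ z ≤ 2.

Integrate (57x^2) over V as an iterated integral:

    ∭_V (∇·F) dV = ∫_0^{2} ∫_0^{4} ∫_0^{2} (57x^2) dz dy dx.

Inner (z from 0 to 2): 114x^2.
Middle (y from 0 to 4): 456x^2.
Outer (x from 0 to 2): 1216.

Therefore ∯_{∂V} F · n dS = 1216.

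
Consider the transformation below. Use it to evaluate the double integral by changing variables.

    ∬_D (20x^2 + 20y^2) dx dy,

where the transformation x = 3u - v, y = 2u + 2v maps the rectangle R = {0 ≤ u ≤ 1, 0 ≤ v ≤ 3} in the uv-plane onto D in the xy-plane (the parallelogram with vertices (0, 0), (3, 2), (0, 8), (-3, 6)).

Compute the Jacobian determinant of (x, y) with respect to (u, v):

    ∂(x,y)/∂(u,v) = | 3  -1 | = (3)(2) - (-1)(2) = 8.
                   | 2  2 |

Its absolute value is |J| = 8 (the area scaling factor).

Substituting x = 3u - v, y = 2u + 2v into the integrand,

    20x^2 + 20y^2 → 260u^2 + 40u v + 100v^2,

so the integral becomes

    ∬_R (260u^2 + 40u v + 100v^2) · |J| du dv = ∫_0^1 ∫_0^3 (2080u^2 + 320u v + 800v^2) dv du.

Inner (v): 6240u^2 + 1440u + 7200.
Outer (u): 10000.

Therefore ∬_D (20x^2 + 20y^2) dx dy = 10000.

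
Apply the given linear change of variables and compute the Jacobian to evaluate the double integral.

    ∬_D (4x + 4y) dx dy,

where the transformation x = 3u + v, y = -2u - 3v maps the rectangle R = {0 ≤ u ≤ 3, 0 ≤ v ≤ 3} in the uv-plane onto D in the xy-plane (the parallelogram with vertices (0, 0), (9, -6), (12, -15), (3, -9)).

Compute the Jacobian determinant of (x, y) with respect to (u, v):

    ∂(x,y)/∂(u,v) = | 3  1 | = (3)(-3) - (1)(-2) = -7.
                   | -2  -3 |

Its absolute value is |J| = 7 (the area scaling factor).

Substituting x = 3u + v, y = -2u - 3v into the integrand,

    4x + 4y → 4u - 8v,

so the integral becomes

    ∬_R (4u - 8v) · |J| du dv = ∫_0^3 ∫_0^3 (28u - 56v) dv du.

Inner (v): 84u - 252.
Outer (u): -378.

Therefore ∬_D (4x + 4y) dx dy = -378.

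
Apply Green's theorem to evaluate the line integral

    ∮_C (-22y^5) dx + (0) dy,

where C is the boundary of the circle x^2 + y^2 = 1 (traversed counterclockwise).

Green's theorem converts the closed line integral into a double integral over the enclosed region D:

    ∮_C P dx + Q dy = ∬_D (∂Q/∂x - ∂P/∂y) dA.

Here P = -22y^5, Q = 0, so

    ∂Q/∂x = 0,    ∂P/∂y = -110y^4,
    ∂Q/∂x - ∂P/∂y = 110y^4.

D is the region x^2 + y^2 ≤ 1. Evaluating the double integral:

In polar coordinates (x = r cos θ, y = r sin θ, dA = r dr dθ) the integrand becomes 110r^4sin(θ)^4, so

    ∬_D (110y^4) dA = ∫_0^{2π} ∫_0^{1} (110r^4sin(θ)^4) · r dr dθ.

Inner (r from 0 to 1): 55sin(θ)^4/3.
Outer (θ from 0 to 2π): 55π/4.

Therefore ∮_C P dx + Q dy = 55π/4.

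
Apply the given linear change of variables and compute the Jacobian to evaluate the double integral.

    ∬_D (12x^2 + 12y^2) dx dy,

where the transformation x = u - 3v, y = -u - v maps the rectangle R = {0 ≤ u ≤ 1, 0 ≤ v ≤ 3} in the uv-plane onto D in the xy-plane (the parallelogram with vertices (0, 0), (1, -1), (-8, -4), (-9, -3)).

Compute the Jacobian determinant of (x, y) with respect to (u, v):

    ∂(x,y)/∂(u,v) = | 1  -3 | = (1)(-1) - (-3)(-1) = -4.
                   | -1  -1 |

Its absolute value is |J| = 4 (the area scaling factor).

Substituting x = u - 3v, y = -u - v into the integrand,

    12x^2 + 12y^2 → 24u^2 - 48u v + 120v^2,

so the integral becomes

    ∬_R (24u^2 - 48u v + 120v^2) · |J| du dv = ∫_0^1 ∫_0^3 (96u^2 - 192u v + 480v^2) dv du.

Inner (v): 288u^2 - 864u + 4320.
Outer (u): 3984.

Therefore ∬_D (12x^2 + 12y^2) dx dy = 3984.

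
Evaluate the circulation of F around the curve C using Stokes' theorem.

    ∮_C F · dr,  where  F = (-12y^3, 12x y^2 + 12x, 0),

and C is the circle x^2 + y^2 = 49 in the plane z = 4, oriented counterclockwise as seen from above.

Let S be the flat disk x^2 + y^2 ≤ 49 in the plane z = 4, with upward unit normal n̂ = ẑ. By Stokes' theorem,

    ∮_C F · dr = ∬_S (∇ × F) · n̂ dS = ∬_D (curl F)_z dA,

where D is the disk x^2 + y^2 ≤ 49.

Compute the curl of F = (-12y^3, 12x y^2 + 12x, 0):
    (∇ × F)_x = ∂F_z/∂y - ∂F_y/∂z = 0,
    (∇ × F)_y = ∂F_x/∂z - ∂F_z/∂x = 0,
    (∇ × F)_z = ∂F_y/∂x - ∂F_x/∂y = 48y^2 + 12.

On z = 4, (curl F)_z = 48y^2 + 12.

Convert to polar (x = r cos θ, y = r sin θ, dA = r dr dθ); the integrand becomes 48r^2sin(θ)^2 + 12, so

    ∬_D (curl F)_z dA = ∫_0^{2π} ∫_0^{7} (48r^2sin(θ)^2 + 12) · r dr dθ.

Inner (r from 0 to 7): 28812sin(θ)^2 + 294.
Outer (θ from 0 to 2π): 29400π.

Therefore ∮_C F · dr = 29400π.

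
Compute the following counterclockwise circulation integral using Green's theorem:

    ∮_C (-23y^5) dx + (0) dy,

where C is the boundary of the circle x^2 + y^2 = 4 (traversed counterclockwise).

Green's theorem converts the closed line integral into a double integral over the enclosed region D:

    ∮_C P dx + Q dy = ∬_D (∂Q/∂x - ∂P/∂y) dA.

Here P = -23y^5, Q = 0, so

    ∂Q/∂x = 0,    ∂P/∂y = -115y^4,
    ∂Q/∂x - ∂P/∂y = 115y^4.

D is the region x^2 + y^2 ≤ 4. Evaluating the double integral:

In polar coordinates (x = r cos θ, y = r sin θ, dA = r dr dθ) the integrand becomes 115r^4sin(θ)^4, so

    ∬_D (115y^4) dA = ∫_0^{2π} ∫_0^{2} (115r^4sin(θ)^4) · r dr dθ.

Inner (r from 0 to 2): 3680sin(θ)^4/3.
Outer (θ from 0 to 2π): 920π.

Therefore ∮_C P dx + Q dy = 920π.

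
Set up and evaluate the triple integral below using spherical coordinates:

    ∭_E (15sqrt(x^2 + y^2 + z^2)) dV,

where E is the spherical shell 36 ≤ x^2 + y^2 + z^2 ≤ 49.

In spherical coordinates, x = ρ sin(φ) cos(θ), y = ρ sin(φ) sin(θ), z = ρ cos(φ), and dV = ρ^2 sin(φ) dρ dφ dθ.

The integrand becomes 15ρ, so

    ∭_E (15sqrt(x^2 + y^2 + z^2)) dV = ∫_{0}^{2π} ∫_{0}^{π} ∫_{6}^{7} (15ρ) · ρ^2 sin(φ) dρ dφ dθ.

Inner (ρ): 16575sin(φ)/4.
Middle (φ): 16575/2.
Outer (θ): 16575π.

Therefore the triple integral equals 16575π.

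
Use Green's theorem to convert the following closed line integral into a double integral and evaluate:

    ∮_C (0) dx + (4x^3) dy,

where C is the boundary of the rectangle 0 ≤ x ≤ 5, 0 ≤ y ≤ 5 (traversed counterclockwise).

Green's theorem converts the closed line integral into a double integral over the enclosed region D:

    ∮_C P dx + Q dy = ∬_D (∂Q/∂x - ∂P/∂y) dA.

Here P = 0, Q = 4x^3, so

    ∂Q/∂x = 12x^2,    ∂P/∂y = 0,
    ∂Q/∂x - ∂P/∂y = 12x^2.

D is the region 0 ≤ x ≤ 5, 0 ≤ y ≤ 5. Evaluating the double integral:

    ∬_D (12x^2) dA = ∫_0^{5} ∫_0^{5} (12x^2) dy dx.

Inner (y from 0 to 5): 60x^2.
Outer (x from 0 to 5): 2500.

Therefore ∮_C P dx + Q dy = 2500.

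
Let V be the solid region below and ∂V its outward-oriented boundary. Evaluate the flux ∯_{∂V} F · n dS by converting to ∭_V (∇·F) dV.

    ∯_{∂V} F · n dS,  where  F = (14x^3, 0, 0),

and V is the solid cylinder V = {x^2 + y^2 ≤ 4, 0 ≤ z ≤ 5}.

By the divergence theorem,

    ∯_{∂V} F · n dS = ∭_V (∇ · F) dV.

Compute the divergence:
    ∇ · F = ∂F_x/∂x + ∂F_y/∂y + ∂F_z/∂z = 42x^2 + 0 + 0 = 42x^2.

In cylindrical coordinates, x = r cos(θ), y = r sin(θ), z = z, dV = r dr dθ dz, with 0 ≤ r ≤ 2, 0 ≤ θ ≤ 2π, 0 ≤ z ≤ 5.

The integrand, after substitution and multiplying by the volume element, becomes (42r^2cos(θ)^2) · r, so

    ∭_V (∇·F) dV = ∫_0^{2π} ∫_0^{2} ∫_0^{5} (42r^2cos(θ)^2) · r dz dr dθ.

Inner (z from 0 to 5): 210r^3cos(θ)^2.
Middle (r from 0 to 2): 840cos(θ)^2.
Outer (θ from 0 to 2π): 840π.

Therefore ∯_{∂V} F · n dS = 840π.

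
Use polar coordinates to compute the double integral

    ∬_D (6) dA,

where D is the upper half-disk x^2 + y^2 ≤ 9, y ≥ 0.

The region D is 0 ≤ r ≤ 3, 0 ≤ θ ≤ π in polar coordinates, where x = r cos(θ), y = r sin(θ), and dA = r dr dθ.

Under the substitution, the integrand becomes 6, so

    ∬_D (6) dA = ∫_{0}^{π} ∫_{0}^{3} (6) · r dr dθ.

Inner integral (in r): ∫_{0}^{3} (6) · r dr = 27.

Outer integral (in θ): ∫_{0}^{π} (27) dθ = 27π.

Therefore ∬_D (6) dA = 27π.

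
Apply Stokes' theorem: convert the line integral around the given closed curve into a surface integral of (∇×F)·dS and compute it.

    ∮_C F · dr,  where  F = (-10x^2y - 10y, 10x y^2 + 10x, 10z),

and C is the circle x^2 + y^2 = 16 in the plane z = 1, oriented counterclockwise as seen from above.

Let S be the flat disk x^2 + y^2 ≤ 16 in the plane z = 1, with upward unit normal n̂ = ẑ. By Stokes' theorem,

    ∮_C F · dr = ∬_S (∇ × F) · n̂ dS = ∬_D (curl F)_z dA,

where D is the disk x^2 + y^2 ≤ 16.

Compute the curl of F = (-10x^2y - 10y, 10x y^2 + 10x, 10z):
    (∇ × F)_x = ∂F_z/∂y - ∂F_y/∂z = 0,
    (∇ × F)_y = ∂F_x/∂z - ∂F_z/∂x = 0,
    (∇ × F)_z = ∂F_y/∂x - ∂F_x/∂y = 10x^2 + 10y^2 + 20.

On z = 1, (curl F)_z = 10x^2 + 10y^2 + 20.

Convert to polar (x = r cos θ, y = r sin θ, dA = r dr dθ); the integrand becomes 10r^2 + 20, so

    ∬_D (curl F)_z dA = ∫_0^{2π} ∫_0^{4} (10r^2 + 20) · r dr dθ.

Inner (r from 0 to 4): 800.
Outer (θ from 0 to 2π): 1600π.

Therefore ∮_C F · dr = 1600π.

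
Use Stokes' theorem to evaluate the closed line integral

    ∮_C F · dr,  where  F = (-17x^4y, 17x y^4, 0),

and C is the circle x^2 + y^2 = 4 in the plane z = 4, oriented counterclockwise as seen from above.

Let S be the flat disk x^2 + y^2 ≤ 4 in the plane z = 4, with upward unit normal n̂ = ẑ. By Stokes' theorem,

    ∮_C F · dr = ∬_S (∇ × F) · n̂ dS = ∬_D (curl F)_z dA,

where D is the disk x^2 + y^2 ≤ 4.

Compute the curl of F = (-17x^4y, 17x y^4, 0):
    (∇ × F)_x = ∂F_z/∂y - ∂F_y/∂z = 0,
    (∇ × F)_y = ∂F_x/∂z - ∂F_z/∂x = 0,
    (∇ × F)_z = ∂F_y/∂x - ∂F_x/∂y = 17x^4 + 17y^4.

On z = 4, (curl F)_z = 17x^4 + 17y^4.

Convert to polar (x = r cos θ, y = r sin θ, dA = r dr dθ); the integrand becomes 17r^4(sin(θ)^4 + cos(θ)^4), so

    ∬_D (curl F)_z dA = ∫_0^{2π} ∫_0^{2} (17r^4(sin(θ)^4 + cos(θ)^4)) · r dr dθ.

Inner (r from 0 to 2): 544sin(θ)^4/3 + 544cos(θ)^4/3.
Outer (θ from 0 to 2π): 272π.

Therefore ∮_C F · dr = 272π.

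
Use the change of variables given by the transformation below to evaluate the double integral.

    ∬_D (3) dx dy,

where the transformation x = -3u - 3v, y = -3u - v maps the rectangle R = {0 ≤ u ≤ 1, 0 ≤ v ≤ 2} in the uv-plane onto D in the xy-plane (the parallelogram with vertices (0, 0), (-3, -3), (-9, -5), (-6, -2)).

Compute the Jacobian determinant of (x, y) with respect to (u, v):

    ∂(x,y)/∂(u,v) = | -3  -3 | = (-3)(-1) - (-3)(-3) = -6.
                   | -3  -1 |

Its absolute value is |J| = 6 (the area scaling factor).

Substituting x = -3u - 3v, y = -3u - v into the integrand,

    3 → 3,

so the integral becomes

    ∬_R (3) · |J| du dv = ∫_0^1 ∫_0^2 (18) dv du.

Inner (v): 36.
Outer (u): 36.

Therefore ∬_D (3) dx dy = 36.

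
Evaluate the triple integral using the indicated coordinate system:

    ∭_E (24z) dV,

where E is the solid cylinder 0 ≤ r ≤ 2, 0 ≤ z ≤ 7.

In cylindrical coordinates, x = r cos(θ), y = r sin(θ), z = z, and dV = r dr dθ dz.

The integrand becomes 24z, so

    ∭_E (24z) dV = ∫_{0}^{2π} ∫_{0}^{2} ∫_{0}^{7} (24z) · r dz dr dθ.

Inner (z): 588r.
Middle (r from 0 to 2): 1176.
Outer (θ): 2352π.

Therefore the triple integral equals 2352π.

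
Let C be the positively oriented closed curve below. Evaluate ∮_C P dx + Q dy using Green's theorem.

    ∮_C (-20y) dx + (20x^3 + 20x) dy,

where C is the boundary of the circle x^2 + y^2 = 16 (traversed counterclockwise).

Green's theorem converts the closed line integral into a double integral over the enclosed region D:

    ∮_C P dx + Q dy = ∬_D (∂Q/∂x - ∂P/∂y) dA.

Here P = -20y, Q = 20x^3 + 20x, so

    ∂Q/∂x = 60x^2 + 20,    ∂P/∂y = -20,
    ∂Q/∂x - ∂P/∂y = 60x^2 + 40.

D is the region x^2 + y^2 ≤ 16. Evaluating the double integral:

In polar coordinates (x = r cos θ, y = r sin θ, dA = r dr dθ) the integrand becomes 60r^2cos(θ)^2 + 40, so

    ∬_D (60x^2 + 40) dA = ∫_0^{2π} ∫_0^{4} (60r^2cos(θ)^2 + 40) · r dr dθ.

Inner (r from 0 to 4): 3840cos(θ)^2 + 320.
Outer (θ from 0 to 2π): 4480π.

Therefore ∮_C P dx + Q dy = 4480π.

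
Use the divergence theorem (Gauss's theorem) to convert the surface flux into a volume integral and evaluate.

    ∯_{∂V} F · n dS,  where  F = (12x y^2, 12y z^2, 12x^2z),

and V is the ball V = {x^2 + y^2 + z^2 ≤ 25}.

By the divergence theorem,

    ∯_{∂V} F · n dS = ∭_V (∇ · F) dV.

Compute the divergence:
    ∇ · F = ∂F_x/∂x + ∂F_y/∂y + ∂F_z/∂z = 12y^2 + 12z^2 + 12x^2 = 12x^2 + 12y^2 + 12z^2.

In spherical coordinates, x = ρ sin(φ) cos(θ), y = ρ sin(φ) sin(θ), z = ρ cos(φ), dV = ρ^2 sin(φ) dρ dφ dθ, with 0 ≤ ρ ≤ 5, 0 ≤ φ ≤ π, 0 ≤ θ ≤ 2π.

The integrand, after substitution and multiplying by the volume element, becomes (12ρ^2) · ρ^2 sin(φ), so

    ∭_V (∇·F) dV = ∫_0^{2π} ∫_0^{π} ∫_0^{5} (12ρ^2) · ρ^2 sin(φ) dρ dφ dθ.

Inner (ρ from 0 to 5): 7500sin(φ).
Middle (φ from 0 to π): 15000.
Outer (θ from 0 to 2π): 30000π.

Therefore ∯_{∂V} F · n dS = 30000π.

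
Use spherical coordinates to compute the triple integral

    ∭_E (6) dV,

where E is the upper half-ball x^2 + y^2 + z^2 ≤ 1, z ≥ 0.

In spherical coordinates, x = ρ sin(φ) cos(θ), y = ρ sin(φ) sin(θ), z = ρ cos(φ), and dV = ρ^2 sin(φ) dρ dφ dθ.

The integrand becomes 6, so

    ∭_E (6) dV = ∫_{0}^{2π} ∫_{0}^{π/2} ∫_{0}^{1} (6) · ρ^2 sin(φ) dρ dφ dθ.

Inner (ρ): 2sin(φ).
Middle (φ): 2.
Outer (θ): 4π.

Therefore the triple integral equals 4π.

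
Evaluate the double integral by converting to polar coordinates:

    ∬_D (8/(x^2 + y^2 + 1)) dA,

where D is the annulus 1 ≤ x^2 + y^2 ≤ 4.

The region D is 1 ≤ r ≤ 2, 0 ≤ θ ≤ 2π in polar coordinates, where x = r cos(θ), y = r sin(θ), and dA = r dr dθ.

Under the substitution, the integrand becomes 8/(r^2 + 1), so

    ∬_D (8/(x^2 + y^2 + 1)) dA = ∫_{0}^{2π} ∫_{1}^{2} (8/(r^2 + 1)) · r dr dθ.

Inner integral (in r): ∫_{1}^{2} (8/(r^2 + 1)) · r dr = log(625/16).

Outer integral (in θ): ∫_{0}^{2π} (log(625/16)) dθ = log((625/16)^(2π)).

Therefore ∬_D (8/(x^2 + y^2 + 1)) dA = log((625/16)^(2π)).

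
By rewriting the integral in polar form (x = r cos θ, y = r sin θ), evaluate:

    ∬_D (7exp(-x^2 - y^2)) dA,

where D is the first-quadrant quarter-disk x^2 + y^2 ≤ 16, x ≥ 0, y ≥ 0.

The region D is 0 ≤ r ≤ 4, 0 ≤ θ ≤ π/2 in polar coordinates, where x = r cos(θ), y = r sin(θ), and dA = r dr dθ.

Under the substitution, the integrand becomes 7exp(-r^2), so

    ∬_D (7exp(-x^2 - y^2)) dA = ∫_{0}^{π/2} ∫_{0}^{4} (7exp(-r^2)) · r dr dθ.

Inner integral (in r): ∫_{0}^{4} (7exp(-r^2)) · r dr = 7/2 - 7exp(-16)/2.

Outer integral (in θ): ∫_{0}^{π/2} (7/2 - 7exp(-16)/2) dθ = -7π (1 - exp(16))exp(-16)/4.

Therefore ∬_D (7exp(-x^2 - y^2)) dA = -7π (1 - exp(16))exp(-16)/4.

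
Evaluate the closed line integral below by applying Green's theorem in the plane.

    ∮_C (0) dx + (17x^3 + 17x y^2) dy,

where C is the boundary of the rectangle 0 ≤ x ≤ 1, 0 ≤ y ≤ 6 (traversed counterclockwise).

Green's theorem converts the closed line integral into a double integral over the enclosed region D:

    ∮_C P dx + Q dy = ∬_D (∂Q/∂x - ∂P/∂y) dA.

Here P = 0, Q = 17x^3 + 17x y^2, so

    ∂Q/∂x = 51x^2 + 17y^2,    ∂P/∂y = 0,
    ∂Q/∂x - ∂P/∂y = 51x^2 + 17y^2.

D is the region 0 ≤ x ≤ 1, 0 ≤ y ≤ 6. Evaluating the double integral:

    ∬_D (51x^2 + 17y^2) dA = ∫_0^{1} ∫_0^{6} (51x^2 + 17y^2) dy dx.

Inner (y from 0 to 6): 306x^2 + 1224.
Outer (x from 0 to 1): 1326.

Therefore ∮_C P dx + Q dy = 1326.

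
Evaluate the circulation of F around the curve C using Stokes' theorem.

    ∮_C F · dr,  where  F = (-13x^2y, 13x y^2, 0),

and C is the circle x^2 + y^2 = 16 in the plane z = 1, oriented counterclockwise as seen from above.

Let S be the flat disk x^2 + y^2 ≤ 16 in the plane z = 1, with upward unit normal n̂ = ẑ. By Stokes' theorem,

    ∮_C F · dr = ∬_S (∇ × F) · n̂ dS = ∬_D (curl F)_z dA,

where D is the disk x^2 + y^2 ≤ 16.

Compute the curl of F = (-13x^2y, 13x y^2, 0):
    (∇ × F)_x = ∂F_z/∂y - ∂F_y/∂z = 0,
    (∇ × F)_y = ∂F_x/∂z - ∂F_z/∂x = 0,
    (∇ × F)_z = ∂F_y/∂x - ∂F_x/∂y = 13x^2 + 13y^2.

On z = 1, (curl F)_z = 13x^2 + 13y^2.

Convert to polar (x = r cos θ, y = r sin θ, dA = r dr dθ); the integrand becomes 13r^2, so

    ∬_D (curl F)_z dA = ∫_0^{2π} ∫_0^{4} (13r^2) · r dr dθ.

Inner (r from 0 to 4): 832.
Outer (θ from 0 to 2π): 1664π.

Therefore ∮_C F · dr = 1664π.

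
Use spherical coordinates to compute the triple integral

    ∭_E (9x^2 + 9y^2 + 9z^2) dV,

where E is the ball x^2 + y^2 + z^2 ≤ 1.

In spherical coordinates, x = ρ sin(φ) cos(θ), y = ρ sin(φ) sin(θ), z = ρ cos(φ), and dV = ρ^2 sin(φ) dρ dφ dθ.

The integrand becomes 9ρ^2, so

    ∭_E (9x^2 + 9y^2 + 9z^2) dV = ∫_{0}^{2π} ∫_{0}^{π} ∫_{0}^{1} (9ρ^2) · ρ^2 sin(φ) dρ dφ dθ.

Inner (ρ): 9sin(φ)/5.
Middle (φ): 18/5.
Outer (θ): 36π/5.

Therefore the triple integral equals 36π/5.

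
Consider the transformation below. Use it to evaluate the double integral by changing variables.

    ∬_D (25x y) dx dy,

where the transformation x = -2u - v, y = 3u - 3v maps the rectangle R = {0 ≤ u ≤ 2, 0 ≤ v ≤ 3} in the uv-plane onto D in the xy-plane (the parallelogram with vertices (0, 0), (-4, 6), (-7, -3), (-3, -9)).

Compute the Jacobian determinant of (x, y) with respect to (u, v):

    ∂(x,y)/∂(u,v) = | -2  -1 | = (-2)(-3) - (-1)(3) = 9.
                   | 3  -3 |

Its absolute value is |J| = 9 (the area scaling factor).

Substituting x = -2u - v, y = 3u - 3v into the integrand,

    25x y → -150u^2 + 75u v + 75v^2,

so the integral becomes

    ∬_R (-150u^2 + 75u v + 75v^2) · |J| du dv = ∫_0^2 ∫_0^3 (-1350u^2 + 675u v + 675v^2) dv du.

Inner (v): -4050u^2 + 6075u/2 + 6075.
Outer (u): 7425.

Therefore ∬_D (25x y) dx dy = 7425.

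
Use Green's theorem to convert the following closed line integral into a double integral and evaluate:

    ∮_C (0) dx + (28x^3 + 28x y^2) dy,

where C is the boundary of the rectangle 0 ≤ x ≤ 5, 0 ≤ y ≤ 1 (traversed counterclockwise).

Green's theorem converts the closed line integral into a double integral over the enclosed region D:

    ∮_C P dx + Q dy = ∬_D (∂Q/∂x - ∂P/∂y) dA.

Here P = 0, Q = 28x^3 + 28x y^2, so

    ∂Q/∂x = 84x^2 + 28y^2,    ∂P/∂y = 0,
    ∂Q/∂x - ∂P/∂y = 84x^2 + 28y^2.

D is the region 0 ≤ x ≤ 5, 0 ≤ y ≤ 1. Evaluating the double integral:

    ∬_D (84x^2 + 28y^2) dA = ∫_0^{5} ∫_0^{1} (84x^2 + 28y^2) dy dx.

Inner (y from 0 to 1): 84x^2 + 28/3.
Outer (x from 0 to 5): 10640/3.

Therefore ∮_C P dx + Q dy = 10640/3.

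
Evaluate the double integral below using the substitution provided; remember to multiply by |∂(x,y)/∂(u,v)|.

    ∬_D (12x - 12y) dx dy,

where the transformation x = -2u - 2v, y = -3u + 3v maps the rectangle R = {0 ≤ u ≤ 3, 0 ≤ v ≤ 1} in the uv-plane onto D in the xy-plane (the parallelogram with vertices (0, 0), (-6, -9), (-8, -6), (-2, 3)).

Compute the Jacobian determinant of (x, y) with respect to (u, v):

    ∂(x,y)/∂(u,v) = | -2  -2 | = (-2)(3) - (-2)(-3) = -12.
                   | -3  3 |

Its absolute value is |J| = 12 (the area scaling factor).

Substituting x = -2u - 2v, y = -3u + 3v into the integrand,

    12x - 12y → 12u - 60v,

so the integral becomes

    ∬_R (12u - 60v) · |J| du dv = ∫_0^3 ∫_0^1 (144u - 720v) dv du.

Inner (v): 144u - 360.
Outer (u): -432.

Therefore ∬_D (12x - 12y) dx dy = -432.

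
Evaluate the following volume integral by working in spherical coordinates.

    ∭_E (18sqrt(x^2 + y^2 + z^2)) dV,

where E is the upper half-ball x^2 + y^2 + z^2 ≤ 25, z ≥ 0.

In spherical coordinates, x = ρ sin(φ) cos(θ), y = ρ sin(φ) sin(θ), z = ρ cos(φ), and dV = ρ^2 sin(φ) dρ dφ dθ.

The integrand becomes 18ρ, so

    ∭_E (18sqrt(x^2 + y^2 + z^2)) dV = ∫_{0}^{2π} ∫_{0}^{π/2} ∫_{0}^{5} (18ρ) · ρ^2 sin(φ) dρ dφ dθ.

Inner (ρ): 5625sin(φ)/2.
Middle (φ): 5625/2.
Outer (θ): 5625π.

Therefore the triple integral equals 5625π.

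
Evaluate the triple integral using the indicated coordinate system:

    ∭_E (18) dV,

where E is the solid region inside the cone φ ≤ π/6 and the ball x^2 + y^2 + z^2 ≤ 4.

In spherical coordinates, x = ρ sin(φ) cos(θ), y = ρ sin(φ) sin(θ), z = ρ cos(φ), and dV = ρ^2 sin(φ) dρ dφ dθ.

The integrand becomes 18, so

    ∭_E (18) dV = ∫_{0}^{2π} ∫_{0}^{π/6} ∫_{0}^{2} (18) · ρ^2 sin(φ) dρ dφ dθ.

Inner (ρ): 48sin(φ).
Middle (φ): 48 - 24sqrt(3).
Outer (θ): 48π (2 - sqrt(3)).

Therefore the triple integral equals 48π (2 - sqrt(3)).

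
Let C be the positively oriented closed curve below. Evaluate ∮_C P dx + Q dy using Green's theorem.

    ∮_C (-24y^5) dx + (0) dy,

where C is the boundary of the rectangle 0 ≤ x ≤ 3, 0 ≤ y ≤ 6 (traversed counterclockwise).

Green's theorem converts the closed line integral into a double integral over the enclosed region D:

    ∮_C P dx + Q dy = ∬_D (∂Q/∂x - ∂P/∂y) dA.

Here P = -24y^5, Q = 0, so

    ∂Q/∂x = 0,    ∂P/∂y = -120y^4,
    ∂Q/∂x - ∂P/∂y = 120y^4.

D is the region 0 ≤ x ≤ 3, 0 ≤ y ≤ 6. Evaluating the double integral:

    ∬_D (120y^4) dA = ∫_0^{3} ∫_0^{6} (120y^4) dy dx.

Inner (y from 0 to 6): 186624.
Outer (x from 0 to 3): 559872.

Therefore ∮_C P dx + Q dy = 559872.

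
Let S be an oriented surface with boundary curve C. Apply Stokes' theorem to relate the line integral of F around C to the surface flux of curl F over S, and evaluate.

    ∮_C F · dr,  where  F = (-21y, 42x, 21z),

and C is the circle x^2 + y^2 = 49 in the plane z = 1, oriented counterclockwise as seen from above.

Let S be the flat disk x^2 + y^2 ≤ 49 in the plane z = 1, with upward unit normal n̂ = ẑ. By Stokes' theorem,

    ∮_C F · dr = ∬_S (∇ × F) · n̂ dS = ∬_D (curl F)_z dA,

where D is the disk x^2 + y^2 ≤ 49.

Compute the curl of F = (-21y, 42x, 21z):
    (∇ × F)_x = ∂F_z/∂y - ∂F_y/∂z = 0,
    (∇ × F)_y = ∂F_x/∂z - ∂F_z/∂x = 0,
    (∇ × F)_z = ∂F_y/∂x - ∂F_x/∂y = 63.

On z = 1, (curl F)_z = 63.

Convert to polar (x = r cos θ, y = r sin θ, dA = r dr dθ); the integrand becomes 63, so

    ∬_D (curl F)_z dA = ∫_0^{2π} ∫_0^{7} (63) · r dr dθ.

Inner (r from 0 to 7): 3087/2.
Outer (θ from 0 to 2π): 3087π.

Therefore ∮_C F · dr = 3087π.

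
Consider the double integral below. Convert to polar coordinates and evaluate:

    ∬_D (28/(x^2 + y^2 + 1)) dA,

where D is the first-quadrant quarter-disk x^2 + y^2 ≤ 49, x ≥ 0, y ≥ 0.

The region D is 0 ≤ r ≤ 7, 0 ≤ θ ≤ π/2 in polar coordinates, where x = r cos(θ), y = r sin(θ), and dA = r dr dθ.

Under the substitution, the integrand becomes 28/(r^2 + 1), so

    ∬_D (28/(x^2 + y^2 + 1)) dA = ∫_{0}^{π/2} ∫_{0}^{7} (28/(r^2 + 1)) · r dr dθ.

Inner integral (in r): ∫_{0}^{7} (28/(r^2 + 1)) · r dr = log(610351562500000000000000).

Outer integral (in θ): ∫_{0}^{π/2} (log(610351562500000000000000)) dθ = 7π log(50).

Therefore ∬_D (28/(x^2 + y^2 + 1)) dA = 7π log(50).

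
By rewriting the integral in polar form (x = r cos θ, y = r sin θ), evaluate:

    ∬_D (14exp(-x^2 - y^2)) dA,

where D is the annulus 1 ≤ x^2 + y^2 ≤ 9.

The region D is 1 ≤ r ≤ 3, 0 ≤ θ ≤ 2π in polar coordinates, where x = r cos(θ), y = r sin(θ), and dA = r dr dθ.

Under the substitution, the integrand becomes 14exp(-r^2), so

    ∬_D (14exp(-x^2 - y^2)) dA = ∫_{0}^{2π} ∫_{1}^{3} (14exp(-r^2)) · r dr dθ.

Inner integral (in r): ∫_{1}^{3} (14exp(-r^2)) · r dr = -(7 - 7exp(8))exp(-9).

Outer integral (in θ): ∫_{0}^{2π} (-(7 - 7exp(8))exp(-9)) dθ = -14π (1 - exp(8))exp(-9).

Therefore ∬_D (14exp(-x^2 - y^2)) dA = -14π (1 - exp(8))exp(-9).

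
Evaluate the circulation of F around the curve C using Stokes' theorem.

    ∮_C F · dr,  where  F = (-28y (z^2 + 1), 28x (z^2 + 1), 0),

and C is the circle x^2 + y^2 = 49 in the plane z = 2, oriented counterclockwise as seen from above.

Let S be the flat disk x^2 + y^2 ≤ 49 in the plane z = 2, with upward unit normal n̂ = ẑ. By Stokes' theorem,

    ∮_C F · dr = ∬_S (∇ × F) · n̂ dS = ∬_D (curl F)_z dA,

where D is the disk x^2 + y^2 ≤ 49.

Compute the curl of F = (-28y (z^2 + 1), 28x (z^2 + 1), 0):
    (∇ × F)_x = ∂F_z/∂y - ∂F_y/∂z = -56x z,
    (∇ × F)_y = ∂F_x/∂z - ∂F_z/∂x = -56y z,
    (∇ × F)_z = ∂F_y/∂x - ∂F_x/∂y = 56z^2 + 56.

On z = 2, (curl F)_z = 280.

Convert to polar (x = r cos θ, y = r sin θ, dA = r dr dθ); the integrand becomes 280, so

    ∬_D (curl F)_z dA = ∫_0^{2π} ∫_0^{7} (280) · r dr dθ.

Inner (r from 0 to 7): 6860.
Outer (θ from 0 to 2π): 13720π.

Therefore ∮_C F · dr = 13720π.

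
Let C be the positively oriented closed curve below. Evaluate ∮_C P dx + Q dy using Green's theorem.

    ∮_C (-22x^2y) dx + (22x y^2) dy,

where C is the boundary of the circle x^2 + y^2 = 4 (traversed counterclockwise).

Green's theorem converts the closed line integral into a double integral over the enclosed region D:

    ∮_C P dx + Q dy = ∬_D (∂Q/∂x - ∂P/∂y) dA.

Here P = -22x^2y, Q = 22x y^2, so

    ∂Q/∂x = 22y^2,    ∂P/∂y = -22x^2,
    ∂Q/∂x - ∂P/∂y = 22x^2 + 22y^2.

D is the region x^2 + y^2 ≤ 4. Evaluating the double integral:

In polar coordinates (x = r cos θ, y = r sin θ, dA = r dr dθ) the integrand becomes 22r^2, so

    ∬_D (22x^2 + 22y^2) dA = ∫_0^{2π} ∫_0^{2} (22r^2) · r dr dθ.

Inner (r from 0 to 2): 88.
Outer (θ from 0 to 2π): 176π.

Therefore ∮_C P dx + Q dy = 176π.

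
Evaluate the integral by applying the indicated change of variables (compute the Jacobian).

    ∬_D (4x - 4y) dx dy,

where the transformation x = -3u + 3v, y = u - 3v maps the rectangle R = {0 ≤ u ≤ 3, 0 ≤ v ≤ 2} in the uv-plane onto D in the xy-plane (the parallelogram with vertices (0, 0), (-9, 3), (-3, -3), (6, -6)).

Compute the Jacobian determinant of (x, y) with respect to (u, v):

    ∂(x,y)/∂(u,v) = | -3  3 | = (-3)(-3) - (3)(1) = 6.
                   | 1  -3 |

Its absolute value is |J| = 6 (the area scaling factor).

Substituting x = -3u + 3v, y = u - 3v into the integrand,

    4x - 4y → -16u + 24v,

so the integral becomes

    ∬_R (-16u + 24v) · |J| du dv = ∫_0^3 ∫_0^2 (-96u + 144v) dv du.

Inner (v): 288 - 192u.
Outer (u): 0.

Therefore ∬_D (4x - 4y) dx dy = 0.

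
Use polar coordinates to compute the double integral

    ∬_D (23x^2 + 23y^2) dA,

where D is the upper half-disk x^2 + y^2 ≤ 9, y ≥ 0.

The region D is 0 ≤ r ≤ 3, 0 ≤ θ ≤ π in polar coordinates, where x = r cos(θ), y = r sin(θ), and dA = r dr dθ.

Under the substitution, the integrand becomes 23r^2, so

    ∬_D (23x^2 + 23y^2) dA = ∫_{0}^{π} ∫_{0}^{3} (23r^2) · r dr dθ.

Inner integral (in r): ∫_{0}^{3} (23r^2) · r dr = 1863/4.

Outer integral (in θ): ∫_{0}^{π} (1863/4) dθ = 1863π/4.

Therefore ∬_D (23x^2 + 23y^2) dA = 1863π/4.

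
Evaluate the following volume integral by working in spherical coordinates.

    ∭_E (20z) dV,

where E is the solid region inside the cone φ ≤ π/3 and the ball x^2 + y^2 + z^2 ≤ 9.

In spherical coordinates, x = ρ sin(φ) cos(θ), y = ρ sin(φ) sin(θ), z = ρ cos(φ), and dV = ρ^2 sin(φ) dρ dφ dθ.

The integrand becomes 20ρ cos(φ), so

    ∭_E (20z) dV = ∫_{0}^{2π} ∫_{0}^{π/3} ∫_{0}^{3} (20ρ cos(φ)) · ρ^2 sin(φ) dρ dφ dθ.

Inner (ρ): 405sin(2φ)/2.
Middle (φ): 1215/8.
Outer (θ): 1215π/4.

Therefore the triple integral equals 1215π/4.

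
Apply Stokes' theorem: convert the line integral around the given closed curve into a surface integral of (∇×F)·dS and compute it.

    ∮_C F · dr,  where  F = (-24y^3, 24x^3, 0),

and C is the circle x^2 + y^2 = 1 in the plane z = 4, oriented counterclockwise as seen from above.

Let S be the flat disk x^2 + y^2 ≤ 1 in the plane z = 4, with upward unit normal n̂ = ẑ. By Stokes' theorem,

    ∮_C F · dr = ∬_S (∇ × F) · n̂ dS = ∬_D (curl F)_z dA,

where D is the disk x^2 + y^2 ≤ 1.

Compute the curl of F = (-24y^3, 24x^3, 0):
    (∇ × F)_x = ∂F_z/∂y - ∂F_y/∂z = 0,
    (∇ × F)_y = ∂F_x/∂z - ∂F_z/∂x = 0,
    (∇ × F)_z = ∂F_y/∂x - ∂F_x/∂y = 72x^2 + 72y^2.

On z = 4, (curl F)_z = 72x^2 + 72y^2.

Convert to polar (x = r cos θ, y = r sin θ, dA = r dr dθ); the integrand becomes 72r^2, so

    ∬_D (curl F)_z dA = ∫_0^{2π} ∫_0^{1} (72r^2) · r dr dθ.

Inner (r from 0 to 1): 18.
Outer (θ from 0 to 2π): 36π.

Therefore ∮_C F · dr = 36π.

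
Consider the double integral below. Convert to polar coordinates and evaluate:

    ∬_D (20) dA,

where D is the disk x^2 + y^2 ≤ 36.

The region D is 0 ≤ r ≤ 6, 0 ≤ θ ≤ 2π in polar coordinates, where x = r cos(θ), y = r sin(θ), and dA = r dr dθ.

Under the substitution, the integrand becomes 20, so

    ∬_D (20) dA = ∫_{0}^{2π} ∫_{0}^{6} (20) · r dr dθ.

Inner integral (in r): ∫_{0}^{6} (20) · r dr = 360.

Outer integral (in θ): ∫_{0}^{2π} (360) dθ = 720π.

Therefore ∬_D (20) dA = 720π.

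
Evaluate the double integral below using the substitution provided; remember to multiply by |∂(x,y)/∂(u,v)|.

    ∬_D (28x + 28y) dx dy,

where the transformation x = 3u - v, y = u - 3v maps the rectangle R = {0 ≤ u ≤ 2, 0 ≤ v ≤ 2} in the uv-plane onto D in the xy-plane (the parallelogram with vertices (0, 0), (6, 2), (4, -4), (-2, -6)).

Compute the Jacobian determinant of (x, y) with respect to (u, v):

    ∂(x,y)/∂(u,v) = | 3  -1 | = (3)(-3) - (-1)(1) = -8.
                   | 1  -3 |

Its absolute value is |J| = 8 (the area scaling factor).

Substituting x = 3u - v, y = u - 3v into the integrand,

    28x + 28y → 112u - 112v,

so the integral becomes

    ∬_R (112u - 112v) · |J| du dv = ∫_0^2 ∫_0^2 (896u - 896v) dv du.

Inner (v): 1792u - 1792.
Outer (u): 0.

Therefore ∬_D (28x + 28y) dx dy = 0.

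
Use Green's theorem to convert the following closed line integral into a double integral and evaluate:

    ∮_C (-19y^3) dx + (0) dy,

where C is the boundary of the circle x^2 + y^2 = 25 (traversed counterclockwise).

Green's theorem converts the closed line integral into a double integral over the enclosed region D:

    ∮_C P dx + Q dy = ∬_D (∂Q/∂x - ∂P/∂y) dA.

Here P = -19y^3, Q = 0, so

    ∂Q/∂x = 0,    ∂P/∂y = -57y^2,
    ∂Q/∂x - ∂P/∂y = 57y^2.

D is the region x^2 + y^2 ≤ 25. Evaluating the double integral:

In polar coordinates (x = r cos θ, y = r sin θ, dA = r dr dθ) the integrand becomes 57r^2sin(θ)^2, so

    ∬_D (57y^2) dA = ∫_0^{2π} ∫_0^{5} (57r^2sin(θ)^2) · r dr dθ.

Inner (r from 0 to 5): 35625sin(θ)^2/4.
Outer (θ from 0 to 2π): 35625π/4.

Therefore ∮_C P dx + Q dy = 35625π/4.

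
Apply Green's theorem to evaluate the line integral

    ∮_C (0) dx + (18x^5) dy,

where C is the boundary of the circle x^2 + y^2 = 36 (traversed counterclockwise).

Green's theorem converts the closed line integral into a double integral over the enclosed region D:

    ∮_C P dx + Q dy = ∬_D (∂Q/∂x - ∂P/∂y) dA.

Here P = 0, Q = 18x^5, so

    ∂Q/∂x = 90x^4,    ∂P/∂y = 0,
    ∂Q/∂x - ∂P/∂y = 90x^4.

D is the region x^2 + y^2 ≤ 36. Evaluating the double integral:

In polar coordinates (x = r cos θ, y = r sin θ, dA = r dr dθ) the integrand becomes 90r^4cos(θ)^4, so

    ∬_D (90x^4) dA = ∫_0^{2π} ∫_0^{6} (90r^4cos(θ)^4) · r dr dθ.

Inner (r from 0 to 6): 699840cos(θ)^4.
Outer (θ from 0 to 2π): 524880π.

Therefore ∮_C P dx + Q dy = 524880π.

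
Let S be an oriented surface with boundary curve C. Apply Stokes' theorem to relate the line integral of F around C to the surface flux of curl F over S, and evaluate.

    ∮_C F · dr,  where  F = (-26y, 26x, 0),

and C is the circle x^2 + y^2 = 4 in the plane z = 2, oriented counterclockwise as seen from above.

Let S be the flat disk x^2 + y^2 ≤ 4 in the plane z = 2, with upward unit normal n̂ = ẑ. By Stokes' theorem,

    ∮_C F · dr = ∬_S (∇ × F) · n̂ dS = ∬_D (curl F)_z dA,

where D is the disk x^2 + y^2 ≤ 4.

Compute the curl of F = (-26y, 26x, 0):
    (∇ × F)_x = ∂F_z/∂y - ∂F_y/∂z = 0,
    (∇ × F)_y = ∂F_x/∂z - ∂F_z/∂x = 0,
    (∇ × F)_z = ∂F_y/∂x - ∂F_x/∂y = 52.

On z = 2, (curl F)_z = 52.

Convert to polar (x = r cos θ, y = r sin θ, dA = r dr dθ); the integrand becomes 52, so

    ∬_D (curl F)_z dA = ∫_0^{2π} ∫_0^{2} (52) · r dr dθ.

Inner (r from 0 to 2): 104.
Outer (θ from 0 to 2π): 208π.

Therefore ∮_C F · dr = 208π.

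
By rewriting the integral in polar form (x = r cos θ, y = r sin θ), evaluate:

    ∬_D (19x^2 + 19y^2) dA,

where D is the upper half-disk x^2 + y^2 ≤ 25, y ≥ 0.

The region D is 0 ≤ r ≤ 5, 0 ≤ θ ≤ π in polar coordinates, where x = r cos(θ), y = r sin(θ), and dA = r dr dθ.

Under the substitution, the integrand becomes 19r^2, so

    ∬_D (19x^2 + 19y^2) dA = ∫_{0}^{π} ∫_{0}^{5} (19r^2) · r dr dθ.

Inner integral (in r): ∫_{0}^{5} (19r^2) · r dr = 11875/4.

Outer integral (in θ): ∫_{0}^{π} (11875/4) dθ = 11875π/4.

Therefore ∬_D (19x^2 + 19y^2) dA = 11875π/4.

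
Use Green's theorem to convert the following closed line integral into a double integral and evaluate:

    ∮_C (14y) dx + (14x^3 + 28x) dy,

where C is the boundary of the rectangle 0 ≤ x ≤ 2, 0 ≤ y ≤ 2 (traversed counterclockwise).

Green's theorem converts the closed line integral into a double integral over the enclosed region D:

    ∮_C P dx + Q dy = ∬_D (∂Q/∂x - ∂P/∂y) dA.

Here P = 14y, Q = 14x^3 + 28x, so

    ∂Q/∂x = 42x^2 + 28,    ∂P/∂y = 14,
    ∂Q/∂x - ∂P/∂y = 42x^2 + 14.

D is the region 0 ≤ x ≤ 2, 0 ≤ y ≤ 2. Evaluating the double integral:

    ∬_D (42x^2 + 14) dA = ∫_0^{2} ∫_0^{2} (42x^2 + 14) dy dx.

Inner (y from 0 to 2): 84x^2 + 28.
Outer (x from 0 to 2): 280.

Therefore ∮_C P dx + Q dy = 280.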